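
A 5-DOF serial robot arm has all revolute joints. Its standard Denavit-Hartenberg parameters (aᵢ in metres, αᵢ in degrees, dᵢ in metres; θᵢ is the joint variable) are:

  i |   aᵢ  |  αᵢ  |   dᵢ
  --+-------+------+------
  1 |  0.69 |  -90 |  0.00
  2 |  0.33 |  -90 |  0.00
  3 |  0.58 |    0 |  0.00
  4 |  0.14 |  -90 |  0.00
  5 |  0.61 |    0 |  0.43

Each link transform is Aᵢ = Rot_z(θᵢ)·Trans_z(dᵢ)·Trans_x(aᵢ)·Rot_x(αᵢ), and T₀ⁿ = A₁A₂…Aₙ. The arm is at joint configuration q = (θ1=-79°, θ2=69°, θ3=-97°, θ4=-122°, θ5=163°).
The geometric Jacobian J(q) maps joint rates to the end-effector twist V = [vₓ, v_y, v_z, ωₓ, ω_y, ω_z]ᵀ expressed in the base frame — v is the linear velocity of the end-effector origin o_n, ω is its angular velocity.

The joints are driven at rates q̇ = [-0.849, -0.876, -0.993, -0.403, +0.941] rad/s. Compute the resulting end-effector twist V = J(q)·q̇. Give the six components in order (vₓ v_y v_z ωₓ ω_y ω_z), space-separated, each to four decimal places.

o_n = [1.3532, -0.7312, -0.2472]
J₁: ẑ×o_n = [0.7312, 1.3532, -0.0000], ω = ẑ
J2: z=[0.9816, 0.1908, 0.0000] o=[0.1317, -0.6773, 0.0000] → [-0.0472, 0.2427, -0.2859, 0.9816, 0.1908, 0.0000]
J3: z=[-0.1781, 0.9164, -0.3584] o=[0.1542, -0.7934, -0.3081] → [0.0781, -0.4188, -1.1099, -0.1781, 0.9164, -0.3584]
J4: z=[-0.1781, 0.9164, -0.3584] o=[0.7145, -0.6587, -0.2421] → [-0.0306, -0.2298, -0.5725, -0.1781, 0.9164, -0.3584]
J5: z=[0.7198, 0.3697, 0.5875] o=[0.6206, -0.6372, -0.1405] → [0.0157, 0.5073, -0.3384, 0.7198, 0.3697, 0.5875]
V = J·q̇ = [-0.6298, -0.3756, 1.2648, 0.0661, -1.0986, 0.2041]

-0.6298 -0.3756 1.2648 0.0661 -1.0986 0.2041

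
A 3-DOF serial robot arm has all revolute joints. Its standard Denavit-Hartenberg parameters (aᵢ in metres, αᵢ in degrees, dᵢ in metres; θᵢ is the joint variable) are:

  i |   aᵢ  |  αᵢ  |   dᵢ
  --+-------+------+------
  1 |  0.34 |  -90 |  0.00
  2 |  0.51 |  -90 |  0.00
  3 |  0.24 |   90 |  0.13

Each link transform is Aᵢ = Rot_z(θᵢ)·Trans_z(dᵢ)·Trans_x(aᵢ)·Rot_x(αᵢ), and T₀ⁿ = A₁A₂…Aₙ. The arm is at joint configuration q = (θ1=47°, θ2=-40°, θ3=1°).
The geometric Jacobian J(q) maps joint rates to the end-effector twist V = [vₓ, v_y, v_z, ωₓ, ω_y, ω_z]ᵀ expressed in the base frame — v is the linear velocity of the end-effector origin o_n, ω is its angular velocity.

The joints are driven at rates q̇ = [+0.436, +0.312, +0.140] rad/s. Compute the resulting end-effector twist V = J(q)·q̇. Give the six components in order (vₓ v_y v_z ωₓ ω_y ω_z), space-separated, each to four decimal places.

o_n = [0.6837, 0.7271, 0.3825]
J₁: ẑ×o_n = [-0.7271, 0.6837, 0.0000], ω = ẑ
J2: z=[-0.7314, 0.6820, 0.0000] o=[0.2319, 0.2487, 0.0000] → [0.2609, 0.2797, -0.6581, -0.7314, 0.6820, 0.0000]
J3: z=[0.4384, 0.4701, -0.7660] o=[0.4983, 0.5344, 0.3278] → [0.1733, -0.1660, -0.0027, 0.4384, 0.4701, -0.7660]
V = J·q̇ = [-0.2114, 0.3621, -0.2057, -0.1668, 0.2786, 0.3288]

-0.2114 0.3621 -0.2057 -0.1668 0.2786 0.3288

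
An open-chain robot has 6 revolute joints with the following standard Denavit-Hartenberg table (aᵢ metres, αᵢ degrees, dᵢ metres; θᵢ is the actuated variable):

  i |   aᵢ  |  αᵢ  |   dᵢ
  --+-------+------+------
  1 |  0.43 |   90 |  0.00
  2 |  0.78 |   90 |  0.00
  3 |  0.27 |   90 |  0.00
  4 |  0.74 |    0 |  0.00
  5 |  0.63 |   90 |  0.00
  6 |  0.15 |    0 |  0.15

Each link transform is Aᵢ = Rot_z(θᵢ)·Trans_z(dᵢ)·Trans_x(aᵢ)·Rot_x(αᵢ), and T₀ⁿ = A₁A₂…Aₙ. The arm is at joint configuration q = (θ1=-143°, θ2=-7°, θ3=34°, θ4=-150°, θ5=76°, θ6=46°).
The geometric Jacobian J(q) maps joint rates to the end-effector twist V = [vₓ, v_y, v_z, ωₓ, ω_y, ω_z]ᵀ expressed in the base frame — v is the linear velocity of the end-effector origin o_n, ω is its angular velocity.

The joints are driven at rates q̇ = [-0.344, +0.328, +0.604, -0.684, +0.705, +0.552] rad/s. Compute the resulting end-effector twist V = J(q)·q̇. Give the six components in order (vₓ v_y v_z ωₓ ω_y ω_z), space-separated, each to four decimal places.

o_n = [-0.7537, -0.8989, 1.0380]
J₁: ẑ×o_n = [0.8989, -0.7537, 0.0000], ω = ẑ
J2: z=[-0.6018, 0.7986, 0.0000] o=[-0.3434, -0.2588, 0.0000] → [0.8289, 0.6247, 0.7129, -0.6018, 0.7986, 0.0000]
J3: z=[0.0973, 0.0733, -0.9925] o=[-0.9617, -0.7247, -0.0951] → [-0.0898, -0.3167, -0.0322, 0.0973, 0.0733, -0.9925]
J4: z=[0.0557, -0.9961, -0.0681] o=[-1.2300, -0.7378, -0.1223] → [-1.1668, -0.0970, 0.4655, 0.0557, -0.9961, -0.0681]
J5: z=[0.0557, -0.9961, -0.0681] o=[-0.6292, -0.7338, 0.3097] → [-0.7367, -0.0321, -0.1332, 0.0557, -0.9961, -0.0681]
J6: z=[0.9284, 0.0265, 0.3707] o=[-0.8607, -0.7867, 0.8932] → [0.0454, -0.0947, -0.1070, 0.9284, 0.0265, 0.3707]
V = J·q̇ = [0.2122, 0.2644, -0.2570, 0.3750, 0.3000, -0.7403]

0.2122 0.2644 -0.2570 0.3750 0.3000 -0.7403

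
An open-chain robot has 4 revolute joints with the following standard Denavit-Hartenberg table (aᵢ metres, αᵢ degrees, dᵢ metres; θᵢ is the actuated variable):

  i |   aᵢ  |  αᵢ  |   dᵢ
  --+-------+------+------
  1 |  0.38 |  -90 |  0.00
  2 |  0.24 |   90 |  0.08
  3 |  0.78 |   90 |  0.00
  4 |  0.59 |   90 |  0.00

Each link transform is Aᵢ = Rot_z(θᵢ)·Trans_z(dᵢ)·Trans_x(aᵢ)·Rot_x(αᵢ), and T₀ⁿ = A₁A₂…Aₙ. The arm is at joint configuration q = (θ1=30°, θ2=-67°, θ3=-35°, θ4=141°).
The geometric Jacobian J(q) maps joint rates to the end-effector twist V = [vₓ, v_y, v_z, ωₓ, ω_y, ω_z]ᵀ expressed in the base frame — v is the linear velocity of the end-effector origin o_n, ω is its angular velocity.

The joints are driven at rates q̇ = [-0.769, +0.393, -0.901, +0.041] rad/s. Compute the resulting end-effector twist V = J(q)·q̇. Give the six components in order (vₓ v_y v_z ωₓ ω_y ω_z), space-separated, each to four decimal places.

o_n = [0.2556, 0.0270, 0.6084]
J₁: ẑ×o_n = [-0.0270, 0.2556, 0.0000], ω = ẑ
J2: z=[-0.5000, 0.8660, 0.0000] o=[0.3291, 0.1900, 0.0000] → [0.5269, 0.3042, 0.1451, -0.5000, 0.8660, 0.0000]
J3: z=[-0.7972, -0.4603, 0.3907] o=[0.3703, 0.3062, 0.2209] → [-0.0693, 0.2641, 0.1697, -0.7972, -0.4603, 0.3907]
J4: z=[0.2155, -0.8215, -0.5280] o=[0.8102, 0.0435, 0.8091] → [0.1561, 0.3360, -0.4591, 0.2155, -0.8215, -0.5280]
V = J·q̇ = [0.2967, -0.3012, -0.1147, 0.5306, 0.7214, -1.1427]

0.2967 -0.3012 -0.1147 0.5306 0.7214 -1.1427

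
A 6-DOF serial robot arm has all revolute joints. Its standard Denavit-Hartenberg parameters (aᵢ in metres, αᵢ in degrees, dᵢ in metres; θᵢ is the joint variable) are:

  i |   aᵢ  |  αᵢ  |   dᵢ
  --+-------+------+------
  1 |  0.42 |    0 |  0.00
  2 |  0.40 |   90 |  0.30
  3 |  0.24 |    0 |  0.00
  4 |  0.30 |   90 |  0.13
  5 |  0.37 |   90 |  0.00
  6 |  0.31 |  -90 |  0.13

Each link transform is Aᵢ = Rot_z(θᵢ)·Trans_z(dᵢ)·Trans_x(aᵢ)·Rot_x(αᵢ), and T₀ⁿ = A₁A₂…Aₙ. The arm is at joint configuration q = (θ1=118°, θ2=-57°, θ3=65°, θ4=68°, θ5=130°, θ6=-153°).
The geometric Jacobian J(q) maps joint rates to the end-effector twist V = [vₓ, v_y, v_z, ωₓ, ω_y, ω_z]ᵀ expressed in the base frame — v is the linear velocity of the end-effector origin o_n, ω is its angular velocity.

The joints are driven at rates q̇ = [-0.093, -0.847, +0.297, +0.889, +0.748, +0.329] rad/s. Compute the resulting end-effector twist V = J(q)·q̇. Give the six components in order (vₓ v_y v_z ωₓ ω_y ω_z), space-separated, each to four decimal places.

-0.0042 -0.5093 -0.5352 1.4041 -0.3494 -0.2455

o_n = [0.1335, 0.3786, 0.6697]
J₁: ẑ×o_n = [-0.3786, 0.1335, 0.0000], ω = ẑ
J2: z=[0.0000, 0.0000, 1.0000] o=[-0.1972, 0.3708, 0.0000] → [-0.0078, 0.3306, 0.0000, 0.0000, 0.0000, 1.0000]
J3: z=[0.8746, -0.4848, 0.0000] o=[-0.0033, 0.7207, 0.3000] → [-0.1792, -0.3233, -0.2329, 0.8746, -0.4848, 0.0000]
J4: z=[0.8746, -0.4848, 0.0000] o=[0.0459, 0.8094, 0.5175] → [-0.0738, -0.1331, -0.3343, 0.8746, -0.4848, 0.0000]
J5: z=[0.3546, 0.6397, 0.6820] o=[0.0604, 0.5674, 0.7369] → [0.0858, 0.0736, -0.1137, 0.3546, 0.6397, 0.6820]
J6: z=[0.3089, -0.7686, 0.5602] o=[0.3870, 0.5719, 0.5630] → [0.0263, -0.1750, -0.2545, 0.3089, -0.7686, 0.5602]
V = J·q̇ = [-0.0042, -0.5093, -0.5352, 1.4041, -0.3494, -0.2455]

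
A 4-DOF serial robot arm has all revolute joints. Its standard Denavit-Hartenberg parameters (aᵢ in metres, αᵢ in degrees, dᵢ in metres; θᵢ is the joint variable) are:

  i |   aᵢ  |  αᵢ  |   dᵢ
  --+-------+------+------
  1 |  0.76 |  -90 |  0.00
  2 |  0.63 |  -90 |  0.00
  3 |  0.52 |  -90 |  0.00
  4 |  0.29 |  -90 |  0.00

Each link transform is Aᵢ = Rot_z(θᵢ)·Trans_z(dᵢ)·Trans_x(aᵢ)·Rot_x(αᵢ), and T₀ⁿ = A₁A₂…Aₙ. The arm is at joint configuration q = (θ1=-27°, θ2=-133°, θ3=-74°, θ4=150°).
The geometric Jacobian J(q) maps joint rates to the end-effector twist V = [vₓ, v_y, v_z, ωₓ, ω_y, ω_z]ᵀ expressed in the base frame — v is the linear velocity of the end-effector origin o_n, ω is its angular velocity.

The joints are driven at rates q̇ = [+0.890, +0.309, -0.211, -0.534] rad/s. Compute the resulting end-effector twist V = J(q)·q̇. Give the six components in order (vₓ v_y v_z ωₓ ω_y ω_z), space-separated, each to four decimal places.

-0.0465 0.2983 0.0654 0.3815 0.3176 0.3707

o_n = [0.2721, 0.1514, 0.4161]
J₁: ẑ×o_n = [-0.1514, 0.2721, 0.0000], ω = ẑ
J2: z=[0.4540, 0.8910, 0.0000] o=[0.6772, -0.3450, 0.0000] → [0.3707, -0.1889, 0.5862, 0.4540, 0.8910, 0.0000]
J3: z=[0.6516, -0.3320, 0.6820] o=[0.2943, -0.1500, 0.4608] → [-0.1907, 0.0140, 0.1890, 0.6516, -0.3320, 0.6820]
J4: z=[-0.7093, 0.0520, 0.7030] o=[0.4342, 0.3398, 0.5656] → [0.1247, -0.2200, 0.1421, -0.7093, 0.0520, 0.7030]
V = J·q̇ = [-0.0465, 0.2983, 0.0654, 0.3815, 0.3176, 0.3707]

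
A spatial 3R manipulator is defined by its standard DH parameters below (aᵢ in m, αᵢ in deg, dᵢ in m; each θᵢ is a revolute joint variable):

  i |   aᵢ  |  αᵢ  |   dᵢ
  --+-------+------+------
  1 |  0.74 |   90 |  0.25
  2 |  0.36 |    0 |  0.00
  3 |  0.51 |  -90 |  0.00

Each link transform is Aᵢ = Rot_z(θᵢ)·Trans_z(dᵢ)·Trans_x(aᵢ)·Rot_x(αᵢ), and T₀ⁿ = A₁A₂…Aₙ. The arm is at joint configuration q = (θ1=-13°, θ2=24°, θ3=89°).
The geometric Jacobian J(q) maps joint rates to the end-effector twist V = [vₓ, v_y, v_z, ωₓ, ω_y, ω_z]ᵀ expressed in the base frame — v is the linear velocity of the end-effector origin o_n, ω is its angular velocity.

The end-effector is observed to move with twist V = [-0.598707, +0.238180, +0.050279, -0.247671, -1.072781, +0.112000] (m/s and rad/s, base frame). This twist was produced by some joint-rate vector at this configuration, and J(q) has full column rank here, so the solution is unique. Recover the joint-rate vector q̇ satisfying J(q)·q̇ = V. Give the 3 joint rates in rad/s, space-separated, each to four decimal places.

0.1120 0.8200 0.2810

o_n = [0.8473, -0.1956, 0.8659]
J₁: ẑ×o_n = [0.1956, 0.8473, -0.0000], ω = ẑ
J2: z=[-0.2250, -0.9744, 0.0000] o=[0.7210, -0.1665, 0.2500] → [-0.6001, 0.1385, 0.1296, -0.2250, -0.9744, 0.0000]
J3: z=[-0.2250, -0.9744, 0.0000] o=[1.0415, -0.2404, 0.3964] → [-0.4574, 0.1056, -0.1993, -0.2250, -0.9744, 0.0000]
q̇ = J⁺·V = [0.1120, 0.8200, 0.2810]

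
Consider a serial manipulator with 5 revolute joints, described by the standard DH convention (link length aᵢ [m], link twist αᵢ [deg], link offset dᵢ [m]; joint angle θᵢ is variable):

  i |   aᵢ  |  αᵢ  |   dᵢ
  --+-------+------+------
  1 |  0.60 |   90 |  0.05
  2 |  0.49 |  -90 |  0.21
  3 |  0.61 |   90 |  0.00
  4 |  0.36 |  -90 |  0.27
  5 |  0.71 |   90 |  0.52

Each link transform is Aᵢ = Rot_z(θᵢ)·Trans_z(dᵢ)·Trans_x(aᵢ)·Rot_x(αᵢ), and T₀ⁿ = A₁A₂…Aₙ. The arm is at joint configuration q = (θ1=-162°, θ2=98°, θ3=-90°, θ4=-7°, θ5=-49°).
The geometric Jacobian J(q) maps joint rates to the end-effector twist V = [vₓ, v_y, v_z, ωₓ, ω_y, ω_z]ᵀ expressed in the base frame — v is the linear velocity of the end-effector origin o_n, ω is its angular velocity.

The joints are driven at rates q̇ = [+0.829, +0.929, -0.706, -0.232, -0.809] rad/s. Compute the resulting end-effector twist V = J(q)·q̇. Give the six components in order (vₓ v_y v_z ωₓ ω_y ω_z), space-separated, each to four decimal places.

o_n = [-0.7474, 1.5478, -0.3206]
J₁: ẑ×o_n = [-1.5478, -0.7474, 0.0000], ω = ẑ
J2: z=[-0.3090, 0.9511, 0.0000] o=[-0.5706, -0.1854, 0.0500] → [-0.3525, -0.1145, -0.3675, -0.3090, 0.9511, 0.0000]
J3: z=[0.9418, 0.3060, -0.1392] o=[-0.5707, 0.0354, 0.5352] → [-0.0514, 0.8306, 1.4785, 0.9418, 0.3060, -0.1392]
J4: z=[-0.1324, -0.0430, -0.9903] o=[-0.7592, 0.6155, 0.5352] → [0.9600, -0.1249, -0.1229, -0.1324, -0.0430, -0.9903]
J5: z=[0.8971, 0.4196, -0.1381] o=[-0.9466, 0.9303, 0.2740] → [-0.1642, 0.5059, 0.4704, 0.8971, 0.4196, -0.1381]
V = J·q̇ = [-1.6642, -1.6927, -1.7372, -1.6471, 0.3380, 1.2688]

-1.6642 -1.6927 -1.7372 -1.6471 0.3380 1.2688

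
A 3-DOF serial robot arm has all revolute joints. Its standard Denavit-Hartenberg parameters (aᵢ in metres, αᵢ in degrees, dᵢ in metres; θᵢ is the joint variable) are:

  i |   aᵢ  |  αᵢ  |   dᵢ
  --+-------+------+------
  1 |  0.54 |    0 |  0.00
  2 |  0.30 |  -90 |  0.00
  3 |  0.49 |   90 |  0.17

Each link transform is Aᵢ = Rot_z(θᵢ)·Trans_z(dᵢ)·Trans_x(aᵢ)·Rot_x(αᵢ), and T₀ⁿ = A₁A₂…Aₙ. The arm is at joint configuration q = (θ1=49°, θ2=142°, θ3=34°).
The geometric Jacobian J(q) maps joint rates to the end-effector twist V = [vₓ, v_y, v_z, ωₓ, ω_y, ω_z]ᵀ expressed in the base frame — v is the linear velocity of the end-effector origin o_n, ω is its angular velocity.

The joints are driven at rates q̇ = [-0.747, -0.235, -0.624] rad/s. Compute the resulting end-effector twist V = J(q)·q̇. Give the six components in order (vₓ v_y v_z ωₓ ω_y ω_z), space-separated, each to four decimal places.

o_n = [-0.3065, 0.1059, -0.2740]
J₁: ẑ×o_n = [-0.1059, -0.3065, 0.0000], ω = ẑ
J2: z=[0.0000, 0.0000, 1.0000] o=[0.3543, 0.4075, 0.0000] → [0.3016, -0.6608, 0.0000, 0.0000, 0.0000, 1.0000]
J3: z=[0.1908, -0.9816, 0.0000] o=[0.0598, 0.3503, 0.0000] → [0.2690, 0.0523, -0.4062, 0.1908, -0.9816, 0.0000]
V = J·q̇ = [-0.1596, 0.3517, 0.2535, -0.1191, 0.6125, -0.9820]

-0.1596 0.3517 0.2535 -0.1191 0.6125 -0.9820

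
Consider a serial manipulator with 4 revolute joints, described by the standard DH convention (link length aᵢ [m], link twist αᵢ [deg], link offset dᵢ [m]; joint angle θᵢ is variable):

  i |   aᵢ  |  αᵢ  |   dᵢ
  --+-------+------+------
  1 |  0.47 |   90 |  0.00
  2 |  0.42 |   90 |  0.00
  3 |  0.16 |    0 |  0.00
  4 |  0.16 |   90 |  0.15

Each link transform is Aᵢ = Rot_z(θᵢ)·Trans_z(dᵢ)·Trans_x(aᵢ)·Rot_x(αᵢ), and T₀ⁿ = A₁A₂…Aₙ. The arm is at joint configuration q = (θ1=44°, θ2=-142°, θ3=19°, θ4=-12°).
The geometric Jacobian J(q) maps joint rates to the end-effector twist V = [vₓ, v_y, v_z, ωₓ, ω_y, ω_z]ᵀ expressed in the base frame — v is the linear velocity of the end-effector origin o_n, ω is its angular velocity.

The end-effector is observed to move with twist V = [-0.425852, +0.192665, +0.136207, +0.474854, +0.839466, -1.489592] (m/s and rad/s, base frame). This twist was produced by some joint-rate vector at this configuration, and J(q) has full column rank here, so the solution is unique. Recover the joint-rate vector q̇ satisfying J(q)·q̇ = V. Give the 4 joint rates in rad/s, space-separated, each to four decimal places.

-0.3060 -0.2740 -0.8950 -0.6070

o_n = [-0.0925, -0.1888, -0.3313]
J₁: ẑ×o_n = [0.1888, -0.0925, 0.0000], ω = ẑ
J2: z=[0.6947, -0.7193, 0.0000] o=[0.3381, 0.3265, 0.0000] → [0.2383, 0.2301, -0.6677, 0.6947, -0.7193, 0.0000]
J3: z=[-0.4429, -0.4277, 0.7880] o=[0.1000, 0.0966, -0.2586] → [0.2560, -0.1839, 0.0441, -0.4429, -0.4277, 0.7880]
J4: z=[-0.4429, -0.4277, 0.7880] o=[0.0504, -0.0237, -0.3517] → [0.1214, -0.1036, 0.0120, -0.4429, -0.4277, 0.7880]
q̇ = J⁺·V = [-0.3060, -0.2740, -0.8950, -0.6070]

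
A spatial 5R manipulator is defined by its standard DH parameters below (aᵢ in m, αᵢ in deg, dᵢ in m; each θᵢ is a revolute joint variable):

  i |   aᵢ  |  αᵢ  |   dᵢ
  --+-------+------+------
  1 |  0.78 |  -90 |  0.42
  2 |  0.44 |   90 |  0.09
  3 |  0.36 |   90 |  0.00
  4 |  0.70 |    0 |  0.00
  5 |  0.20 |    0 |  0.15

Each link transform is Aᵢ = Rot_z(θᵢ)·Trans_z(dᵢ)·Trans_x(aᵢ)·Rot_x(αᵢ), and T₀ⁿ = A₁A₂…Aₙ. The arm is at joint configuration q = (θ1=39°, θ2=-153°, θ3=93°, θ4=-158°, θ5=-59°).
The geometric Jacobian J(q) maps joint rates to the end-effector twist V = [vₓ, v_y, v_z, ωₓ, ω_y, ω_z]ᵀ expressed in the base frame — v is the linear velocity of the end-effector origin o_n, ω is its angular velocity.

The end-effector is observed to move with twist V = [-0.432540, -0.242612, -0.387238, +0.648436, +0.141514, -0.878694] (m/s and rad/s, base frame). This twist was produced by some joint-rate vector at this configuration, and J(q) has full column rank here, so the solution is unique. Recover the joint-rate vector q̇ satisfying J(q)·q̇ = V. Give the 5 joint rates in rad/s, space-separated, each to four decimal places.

-0.0210 -0.2500 0.4950 -0.4060 -0.5130

o_n = [0.4520, -0.0847, 0.8248]
J₁: ẑ×o_n = [0.0847, 0.4520, -0.0000], ω = ẑ
J2: z=[-0.6293, 0.7771, 0.0000] o=[0.6062, 0.4909, 0.4200] → [0.3146, 0.2548, 0.4820, -0.6293, 0.7771, 0.0000]
J3: z=[-0.3528, -0.2857, -0.8910] o=[0.2449, 0.3141, 0.6198] → [-0.4139, -0.1122, 0.1999, -0.3528, -0.2857, -0.8910]
J4: z=[-0.7244, -0.5193, 0.4534] o=[0.0317, 0.6040, 0.6112] → [0.2013, 0.3453, 0.7172, -0.7244, -0.5193, 0.4534]
J5: z=[-0.7244, -0.5193, 0.4534] o=[0.5085, 0.1562, 0.8603] → [0.1276, -0.0513, 0.1452, -0.7244, -0.5193, 0.4534]
q̇ = J⁺·V = [-0.0210, -0.2500, 0.4950, -0.4060, -0.5130]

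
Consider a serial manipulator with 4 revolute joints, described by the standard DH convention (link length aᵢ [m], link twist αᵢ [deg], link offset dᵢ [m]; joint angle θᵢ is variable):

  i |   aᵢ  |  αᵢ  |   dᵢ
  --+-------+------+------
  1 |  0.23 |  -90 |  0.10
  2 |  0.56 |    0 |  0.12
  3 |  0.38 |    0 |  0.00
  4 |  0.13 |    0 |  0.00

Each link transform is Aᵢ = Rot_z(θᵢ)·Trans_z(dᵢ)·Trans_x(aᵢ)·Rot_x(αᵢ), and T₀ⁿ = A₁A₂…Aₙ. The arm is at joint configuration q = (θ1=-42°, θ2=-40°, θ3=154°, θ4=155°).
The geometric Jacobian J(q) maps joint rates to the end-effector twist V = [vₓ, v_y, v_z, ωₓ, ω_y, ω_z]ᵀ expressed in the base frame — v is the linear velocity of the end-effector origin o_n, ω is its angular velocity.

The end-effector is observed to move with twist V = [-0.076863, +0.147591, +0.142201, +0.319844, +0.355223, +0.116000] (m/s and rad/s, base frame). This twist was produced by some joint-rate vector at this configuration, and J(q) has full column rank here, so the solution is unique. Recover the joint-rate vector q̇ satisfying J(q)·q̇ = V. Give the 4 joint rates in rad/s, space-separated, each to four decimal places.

0.1160 -0.1870 0.5810 0.0840

o_n = [0.4535, -0.2468, 0.2428]
J₁: ẑ×o_n = [0.2468, 0.4535, -0.0000], ω = ẑ
J2: z=[0.6691, 0.7431, 0.0000] o=[0.1709, -0.1539, 0.1000] → [0.1061, -0.0955, -0.2722, 0.6691, 0.7431, 0.0000]
J3: z=[0.6691, 0.7431, 0.0000] o=[0.5700, -0.3518, 0.4600] → [-0.1614, 0.1453, 0.1568, 0.6691, 0.7431, 0.0000]
J4: z=[0.6691, 0.7431, 0.0000] o=[0.4552, -0.2483, 0.1128] → [0.0966, -0.0870, 0.0023, 0.6691, 0.7431, 0.0000]
q̇ = J⁺·V = [0.1160, -0.1870, 0.5810, 0.0840]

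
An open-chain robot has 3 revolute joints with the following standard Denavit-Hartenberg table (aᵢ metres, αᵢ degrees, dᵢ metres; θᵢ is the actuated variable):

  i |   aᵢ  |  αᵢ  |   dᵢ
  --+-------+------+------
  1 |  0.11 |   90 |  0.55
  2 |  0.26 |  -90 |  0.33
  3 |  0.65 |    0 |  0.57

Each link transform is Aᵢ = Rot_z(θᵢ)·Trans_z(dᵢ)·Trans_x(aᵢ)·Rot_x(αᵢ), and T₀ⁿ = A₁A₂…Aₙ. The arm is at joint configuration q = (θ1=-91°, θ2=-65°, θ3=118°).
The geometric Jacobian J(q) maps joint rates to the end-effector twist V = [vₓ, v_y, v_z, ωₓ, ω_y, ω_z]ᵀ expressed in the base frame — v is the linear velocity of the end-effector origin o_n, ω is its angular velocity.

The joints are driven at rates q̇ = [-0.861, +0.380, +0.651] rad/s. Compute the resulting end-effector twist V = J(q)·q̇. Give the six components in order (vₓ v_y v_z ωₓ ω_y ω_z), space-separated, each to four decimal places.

-0.7207 0.0676 0.5277 -0.3902 -0.5833 -0.5859

o_n = [0.2333, -0.6117, 0.8318]
J₁: ẑ×o_n = [0.6117, 0.2333, -0.0000], ω = ẑ
J2: z=[-0.9998, 0.0175, 0.0000] o=[-0.0019, -0.1100, 0.5500] → [0.0049, 0.2818, 0.4975, -0.9998, 0.0175, 0.0000]
J3: z=[-0.0158, -0.9062, 0.4226] o=[-0.3338, -0.2141, 0.3144] → [-0.3009, 0.2478, 0.5201, -0.0158, -0.9062, 0.4226]
V = J·q̇ = [-0.7207, 0.0676, 0.5277, -0.3902, -0.5833, -0.5859]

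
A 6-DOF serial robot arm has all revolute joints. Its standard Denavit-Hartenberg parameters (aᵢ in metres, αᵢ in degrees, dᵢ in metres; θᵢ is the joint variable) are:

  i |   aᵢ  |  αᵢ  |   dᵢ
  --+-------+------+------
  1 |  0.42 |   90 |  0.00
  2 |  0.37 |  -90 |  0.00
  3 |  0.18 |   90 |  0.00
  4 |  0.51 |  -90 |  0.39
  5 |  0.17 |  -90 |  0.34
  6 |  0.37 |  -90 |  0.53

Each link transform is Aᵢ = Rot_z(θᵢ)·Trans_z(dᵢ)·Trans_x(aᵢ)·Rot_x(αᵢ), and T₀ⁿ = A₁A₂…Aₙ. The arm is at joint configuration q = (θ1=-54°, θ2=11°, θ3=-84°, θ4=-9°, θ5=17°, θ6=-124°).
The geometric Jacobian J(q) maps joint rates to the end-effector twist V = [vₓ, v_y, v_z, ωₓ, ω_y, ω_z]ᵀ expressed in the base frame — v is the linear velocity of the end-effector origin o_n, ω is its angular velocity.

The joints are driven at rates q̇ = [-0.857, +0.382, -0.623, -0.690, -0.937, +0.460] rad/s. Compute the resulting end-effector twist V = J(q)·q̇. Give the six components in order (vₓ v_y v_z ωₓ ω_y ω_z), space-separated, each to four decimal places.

o_n = [0.0198, -1.0185, 0.6806]
J₁: ẑ×o_n = [1.0185, 0.0198, -0.0000], ω = ẑ
J2: z=[-0.8090, -0.5878, 0.0000] o=[0.2469, -0.3398, 0.0000] → [-0.4000, 0.5506, 0.4157, -0.8090, -0.5878, 0.0000]
J3: z=[-0.1122, 0.1544, 0.9816] o=[0.4604, -0.6336, 0.0706] → [0.4720, -0.3640, 0.1112, -0.1122, 0.1544, 0.9816]
J4: z=[-0.6584, 0.7284, -0.1898] o=[0.3264, -0.7538, 0.0742] → [0.3914, 0.4574, 0.3976, -0.6584, 0.7284, -0.1898]
J5: z=[-0.2272, 0.0480, 0.9727] o=[-0.2963, -0.8183, -0.0681] → [0.2307, 0.4776, 0.0303, -0.2272, 0.0480, 0.9727]
J6: z=[0.8394, -0.4967, 0.2206] o=[-0.4575, -0.9493, 0.2503] → [-0.1985, -0.2559, 0.1790, 0.8394, -0.4967, 0.2206]
V = J·q̇ = [-1.8973, -0.4607, -0.1309, 0.8141, -1.0968, -2.1475]

-1.8973 -0.4607 -0.1309 0.8141 -1.0968 -2.1475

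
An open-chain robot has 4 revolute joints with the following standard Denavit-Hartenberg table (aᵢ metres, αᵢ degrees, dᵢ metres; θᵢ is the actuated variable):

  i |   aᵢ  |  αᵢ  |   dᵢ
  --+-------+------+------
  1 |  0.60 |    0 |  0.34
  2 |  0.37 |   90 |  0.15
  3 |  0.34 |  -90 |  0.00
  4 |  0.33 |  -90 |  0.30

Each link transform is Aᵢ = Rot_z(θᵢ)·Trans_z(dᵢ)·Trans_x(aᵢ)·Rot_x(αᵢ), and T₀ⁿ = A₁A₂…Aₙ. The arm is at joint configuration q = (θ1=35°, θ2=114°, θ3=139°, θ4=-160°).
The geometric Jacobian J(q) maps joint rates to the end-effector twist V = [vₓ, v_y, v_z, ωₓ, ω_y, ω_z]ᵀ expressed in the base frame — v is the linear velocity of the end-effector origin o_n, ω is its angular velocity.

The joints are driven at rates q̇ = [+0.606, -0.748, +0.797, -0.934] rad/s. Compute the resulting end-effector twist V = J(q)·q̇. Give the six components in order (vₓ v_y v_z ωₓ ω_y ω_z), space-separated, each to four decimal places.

-0.5424 0.1855 -0.2440 -0.1148 0.9988 0.5629

o_n = [0.4205, 0.5185, 0.2832]
J₁: ẑ×o_n = [-0.5185, 0.4205, 0.0000], ω = ẑ
J2: z=[0.0000, 0.0000, 1.0000] o=[0.4915, 0.3441, 0.3400] → [-0.1743, -0.0710, 0.0000, 0.0000, 0.0000, 1.0000]
J3: z=[0.5150, 0.8572, 0.0000] o=[0.1743, 0.5347, 0.4900] → [-0.1773, 0.1065, -0.2194, 0.5150, 0.8572, 0.0000]
J4: z=[0.5624, -0.3379, -0.7547] o=[0.3943, 0.4026, 0.7131] → [0.2327, 0.2219, 0.0740, 0.5624, -0.3379, -0.7547]
V = J·q̇ = [-0.5424, 0.1855, -0.2440, -0.1148, 0.9988, 0.5629]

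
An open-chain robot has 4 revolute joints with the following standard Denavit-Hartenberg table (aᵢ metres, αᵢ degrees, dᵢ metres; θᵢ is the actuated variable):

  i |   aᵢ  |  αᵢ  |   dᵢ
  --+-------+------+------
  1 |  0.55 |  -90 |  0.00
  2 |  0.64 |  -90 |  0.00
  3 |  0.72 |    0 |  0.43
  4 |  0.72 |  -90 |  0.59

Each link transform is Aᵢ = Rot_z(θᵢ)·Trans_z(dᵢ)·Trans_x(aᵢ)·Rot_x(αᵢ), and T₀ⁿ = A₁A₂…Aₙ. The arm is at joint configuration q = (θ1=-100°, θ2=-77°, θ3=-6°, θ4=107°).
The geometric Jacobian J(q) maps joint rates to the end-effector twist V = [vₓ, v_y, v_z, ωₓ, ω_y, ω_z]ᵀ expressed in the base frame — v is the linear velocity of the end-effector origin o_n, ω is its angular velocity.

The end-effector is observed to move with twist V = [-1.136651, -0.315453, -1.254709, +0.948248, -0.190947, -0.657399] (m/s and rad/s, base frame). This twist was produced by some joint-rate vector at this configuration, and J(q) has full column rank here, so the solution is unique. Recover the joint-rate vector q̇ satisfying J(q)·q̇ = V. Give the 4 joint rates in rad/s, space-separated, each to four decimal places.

-0.6520 0.9670 -0.1640 0.1880

o_n = [-0.9376, -1.6807, 0.9580]
J₁: ẑ×o_n = [1.6807, -0.9376, 0.0000], ω = ẑ
J2: z=[0.9848, -0.1736, 0.0000] o=[-0.0955, -0.5416, 0.0000] → [-0.1664, -0.9434, -1.2680, 0.9848, -0.1736, 0.0000]
J3: z=[-0.1692, -0.9596, -0.2250] o=[-0.1205, -0.6834, 0.6236] → [-0.5452, 0.2404, -0.6153, -0.1692, -0.9596, -0.2250]
J4: z=[-0.1692, -0.9596, -0.2250] o=[-0.1471, -1.2677, 1.2246] → [0.1629, 0.1327, -0.6887, -0.1692, -0.9596, -0.2250]
q̇ = J⁺·V = [-0.6520, 0.9670, -0.1640, 0.1880]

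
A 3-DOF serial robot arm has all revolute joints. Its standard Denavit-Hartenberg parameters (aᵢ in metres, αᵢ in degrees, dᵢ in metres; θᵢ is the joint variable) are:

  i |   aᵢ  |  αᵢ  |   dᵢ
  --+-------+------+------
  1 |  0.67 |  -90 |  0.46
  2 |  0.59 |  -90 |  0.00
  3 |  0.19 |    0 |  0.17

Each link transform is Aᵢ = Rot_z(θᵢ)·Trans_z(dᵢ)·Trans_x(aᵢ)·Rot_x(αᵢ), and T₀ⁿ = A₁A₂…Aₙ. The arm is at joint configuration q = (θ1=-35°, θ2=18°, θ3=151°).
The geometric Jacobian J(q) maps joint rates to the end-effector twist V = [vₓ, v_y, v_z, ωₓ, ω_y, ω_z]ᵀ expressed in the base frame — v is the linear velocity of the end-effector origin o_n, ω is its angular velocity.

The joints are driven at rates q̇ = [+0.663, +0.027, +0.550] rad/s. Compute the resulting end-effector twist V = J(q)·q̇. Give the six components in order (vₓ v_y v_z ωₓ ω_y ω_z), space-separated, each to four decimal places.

0.4446 0.6263 0.0062 -0.1237 0.1196 0.1399

o_n = [0.7831, -0.6608, 0.1674]
J₁: ẑ×o_n = [0.6608, 0.7831, -0.0000], ω = ẑ
J2: z=[0.5736, 0.8192, 0.0000] o=[0.5488, -0.3843, 0.4600] → [-0.2397, 0.1679, -0.3505, 0.5736, 0.8192, 0.0000]
J3: z=[-0.2531, 0.1772, -0.9511] o=[1.0085, -0.7061, 0.2777] → [0.0236, 0.1864, 0.0285, -0.2531, 0.1772, -0.9511]
V = J·q̇ = [0.4446, 0.6263, 0.0062, -0.1237, 0.1196, 0.1399]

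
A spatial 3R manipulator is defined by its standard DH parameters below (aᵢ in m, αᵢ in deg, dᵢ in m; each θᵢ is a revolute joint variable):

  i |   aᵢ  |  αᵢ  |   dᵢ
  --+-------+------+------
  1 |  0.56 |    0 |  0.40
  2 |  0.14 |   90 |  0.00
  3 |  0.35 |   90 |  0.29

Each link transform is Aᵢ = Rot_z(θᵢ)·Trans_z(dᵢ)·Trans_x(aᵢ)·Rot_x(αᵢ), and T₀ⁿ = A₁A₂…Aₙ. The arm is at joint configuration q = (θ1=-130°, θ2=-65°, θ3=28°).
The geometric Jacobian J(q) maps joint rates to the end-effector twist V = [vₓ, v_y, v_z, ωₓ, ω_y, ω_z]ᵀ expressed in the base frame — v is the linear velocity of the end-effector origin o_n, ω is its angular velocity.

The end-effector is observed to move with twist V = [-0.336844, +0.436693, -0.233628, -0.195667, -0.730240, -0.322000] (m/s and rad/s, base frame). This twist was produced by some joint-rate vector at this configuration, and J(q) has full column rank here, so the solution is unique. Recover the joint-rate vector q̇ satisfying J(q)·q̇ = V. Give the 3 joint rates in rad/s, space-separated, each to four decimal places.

o_n = [-0.7186, -0.0326, 0.5643]
J₁: ẑ×o_n = [0.0326, -0.7186, 0.0000], ω = ẑ
J2: z=[0.0000, 0.0000, 1.0000] o=[-0.3600, -0.4290, 0.4000] → [-0.3963, -0.3587, 0.0000, 0.0000, 0.0000, 1.0000]
J3: z=[0.2588, 0.9659, 0.0000] o=[-0.4952, -0.3928, 0.4000] → [0.1587, -0.0425, 0.3090, 0.2588, 0.9659, 0.0000]
q̇ = J⁺·V = [-0.8030, 0.4810, -0.7560]

-0.8030 0.4810 -0.7560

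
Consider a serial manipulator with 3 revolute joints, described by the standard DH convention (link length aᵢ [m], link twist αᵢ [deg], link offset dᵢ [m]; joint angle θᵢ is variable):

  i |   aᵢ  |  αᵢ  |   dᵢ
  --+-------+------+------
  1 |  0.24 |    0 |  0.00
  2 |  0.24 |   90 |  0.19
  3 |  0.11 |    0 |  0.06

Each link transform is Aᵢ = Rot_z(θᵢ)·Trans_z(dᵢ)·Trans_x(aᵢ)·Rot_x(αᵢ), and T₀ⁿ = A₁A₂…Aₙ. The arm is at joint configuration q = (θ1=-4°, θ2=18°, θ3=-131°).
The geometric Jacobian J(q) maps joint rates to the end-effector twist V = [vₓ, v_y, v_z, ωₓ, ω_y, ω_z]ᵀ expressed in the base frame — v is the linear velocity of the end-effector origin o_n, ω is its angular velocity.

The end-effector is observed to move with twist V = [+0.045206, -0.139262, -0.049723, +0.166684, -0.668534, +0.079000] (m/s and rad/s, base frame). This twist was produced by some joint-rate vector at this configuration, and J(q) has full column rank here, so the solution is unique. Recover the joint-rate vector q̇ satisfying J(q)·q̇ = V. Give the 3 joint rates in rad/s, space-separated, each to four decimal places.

o_n = [0.4168, -0.0344, 0.1070]
J₁: ẑ×o_n = [0.0344, 0.4168, -0.0000], ω = ẑ
J2: z=[0.0000, 0.0000, 1.0000] o=[0.2394, -0.0167, 0.0000] → [0.0176, 0.1774, -0.0000, 0.0000, 0.0000, 1.0000]
J3: z=[0.2419, -0.9703, 0.0000] o=[0.4723, 0.0413, 0.1900] → [0.0806, 0.0201, -0.0722, 0.2419, -0.9703, 0.0000]
q̇ = J⁺·V = [-0.6980, 0.7770, 0.6890]

-0.6980 0.7770 0.6890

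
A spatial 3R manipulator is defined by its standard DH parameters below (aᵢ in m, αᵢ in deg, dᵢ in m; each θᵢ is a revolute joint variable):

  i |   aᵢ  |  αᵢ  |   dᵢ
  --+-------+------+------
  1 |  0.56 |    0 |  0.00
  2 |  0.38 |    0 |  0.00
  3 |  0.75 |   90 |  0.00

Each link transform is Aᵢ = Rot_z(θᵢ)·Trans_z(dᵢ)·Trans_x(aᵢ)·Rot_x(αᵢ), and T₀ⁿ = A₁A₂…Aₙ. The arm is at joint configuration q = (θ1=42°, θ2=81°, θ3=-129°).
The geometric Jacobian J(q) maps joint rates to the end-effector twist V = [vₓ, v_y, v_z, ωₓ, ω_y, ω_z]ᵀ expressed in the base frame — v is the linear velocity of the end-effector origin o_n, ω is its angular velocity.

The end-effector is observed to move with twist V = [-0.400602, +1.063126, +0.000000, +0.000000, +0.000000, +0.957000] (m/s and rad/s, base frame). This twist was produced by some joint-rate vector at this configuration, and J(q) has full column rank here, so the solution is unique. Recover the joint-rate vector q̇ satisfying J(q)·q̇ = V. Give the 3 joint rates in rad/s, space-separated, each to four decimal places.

0.9980 -0.6790 0.6380

o_n = [0.9551, 0.6150, 0.0000]
J₁: ẑ×o_n = [-0.6150, 0.9551, 0.0000], ω = ẑ
J2: z=[0.0000, 0.0000, 1.0000] o=[0.4162, 0.3747, 0.0000] → [-0.2403, 0.5389, 0.0000, 0.0000, 0.0000, 1.0000]
J3: z=[0.0000, 0.0000, 1.0000] o=[0.2092, 0.6934, 0.0000] → [0.0784, 0.7459, -0.0000, 0.0000, 0.0000, 1.0000]
q̇ = J⁺·V = [0.9980, -0.6790, 0.6380]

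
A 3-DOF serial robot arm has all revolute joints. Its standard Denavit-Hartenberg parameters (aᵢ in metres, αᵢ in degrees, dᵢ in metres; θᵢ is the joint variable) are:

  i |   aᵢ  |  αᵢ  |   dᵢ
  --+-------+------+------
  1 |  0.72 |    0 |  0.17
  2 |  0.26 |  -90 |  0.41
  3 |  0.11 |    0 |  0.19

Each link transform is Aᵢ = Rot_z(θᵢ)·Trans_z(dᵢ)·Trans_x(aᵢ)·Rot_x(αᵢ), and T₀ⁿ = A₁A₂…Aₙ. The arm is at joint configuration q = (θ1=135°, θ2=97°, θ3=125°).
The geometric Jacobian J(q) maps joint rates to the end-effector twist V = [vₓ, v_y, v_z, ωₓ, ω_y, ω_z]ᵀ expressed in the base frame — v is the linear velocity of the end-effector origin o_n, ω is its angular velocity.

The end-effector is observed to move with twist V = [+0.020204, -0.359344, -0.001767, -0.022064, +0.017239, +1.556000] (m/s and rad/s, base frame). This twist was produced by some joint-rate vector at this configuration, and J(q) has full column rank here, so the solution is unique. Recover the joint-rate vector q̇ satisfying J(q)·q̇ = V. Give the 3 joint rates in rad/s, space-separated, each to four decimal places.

o_n = [-0.4806, 0.2370, 0.4899]
J₁: ẑ×o_n = [-0.2370, -0.4806, 0.0000], ω = ẑ
J2: z=[0.0000, 0.0000, 1.0000] o=[-0.5091, 0.5091, 0.1700] → [0.2721, 0.0285, -0.0000, 0.0000, 0.0000, 1.0000]
J3: z=[0.7880, -0.6157, 0.0000] o=[-0.6692, 0.3042, 0.5800] → [0.0555, 0.0710, 0.0631, 0.7880, -0.6157, 0.0000]
q̇ = J⁺·V = [0.7890, 0.7670, -0.0280]

0.7890 0.7670 -0.0280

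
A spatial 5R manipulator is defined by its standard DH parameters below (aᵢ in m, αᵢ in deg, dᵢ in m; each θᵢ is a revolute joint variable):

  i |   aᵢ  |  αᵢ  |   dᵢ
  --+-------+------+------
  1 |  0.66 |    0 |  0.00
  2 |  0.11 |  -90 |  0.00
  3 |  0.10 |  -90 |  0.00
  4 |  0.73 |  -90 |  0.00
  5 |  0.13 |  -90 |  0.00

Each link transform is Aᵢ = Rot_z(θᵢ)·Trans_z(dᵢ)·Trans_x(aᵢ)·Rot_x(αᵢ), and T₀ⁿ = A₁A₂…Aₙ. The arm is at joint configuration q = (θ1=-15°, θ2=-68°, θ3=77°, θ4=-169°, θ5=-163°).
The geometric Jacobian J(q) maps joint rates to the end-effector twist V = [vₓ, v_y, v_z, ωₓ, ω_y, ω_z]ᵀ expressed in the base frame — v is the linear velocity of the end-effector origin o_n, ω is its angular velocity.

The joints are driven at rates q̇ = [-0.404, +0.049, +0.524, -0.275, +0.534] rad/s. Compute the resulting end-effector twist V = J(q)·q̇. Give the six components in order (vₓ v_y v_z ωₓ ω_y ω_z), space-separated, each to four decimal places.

-0.1880 -0.4865 0.1131 1.0758 -0.1610 -0.3924

o_n = [0.7476, -0.1187, 0.4733]
J₁: ẑ×o_n = [0.1187, 0.7476, -0.0000], ω = ẑ
J2: z=[0.0000, 0.0000, 1.0000] o=[0.6375, -0.1708, 0.0000] → [-0.0521, 0.1100, 0.0000, 0.0000, 0.0000, 1.0000]
J3: z=[0.9925, 0.1219, 0.0000] o=[0.6509, -0.2800, 0.0000] → [0.0577, -0.4698, 0.1483, 0.9925, 0.1219, 0.0000]
J4: z=[-0.1187, 0.9671, -0.2250] o=[0.6537, -0.3023, -0.0974] → [0.5933, 0.0467, -0.1126, -0.1187, 0.9671, -0.2250]
J5: z=[0.9795, 0.0770, -0.1859] o=[0.7723, -0.1254, 0.6008] → [-0.0086, 0.1294, 0.0084, 0.9795, 0.0770, -0.1859]
V = J·q̇ = [-0.1880, -0.4865, 0.1131, 1.0758, -0.1610, -0.3924]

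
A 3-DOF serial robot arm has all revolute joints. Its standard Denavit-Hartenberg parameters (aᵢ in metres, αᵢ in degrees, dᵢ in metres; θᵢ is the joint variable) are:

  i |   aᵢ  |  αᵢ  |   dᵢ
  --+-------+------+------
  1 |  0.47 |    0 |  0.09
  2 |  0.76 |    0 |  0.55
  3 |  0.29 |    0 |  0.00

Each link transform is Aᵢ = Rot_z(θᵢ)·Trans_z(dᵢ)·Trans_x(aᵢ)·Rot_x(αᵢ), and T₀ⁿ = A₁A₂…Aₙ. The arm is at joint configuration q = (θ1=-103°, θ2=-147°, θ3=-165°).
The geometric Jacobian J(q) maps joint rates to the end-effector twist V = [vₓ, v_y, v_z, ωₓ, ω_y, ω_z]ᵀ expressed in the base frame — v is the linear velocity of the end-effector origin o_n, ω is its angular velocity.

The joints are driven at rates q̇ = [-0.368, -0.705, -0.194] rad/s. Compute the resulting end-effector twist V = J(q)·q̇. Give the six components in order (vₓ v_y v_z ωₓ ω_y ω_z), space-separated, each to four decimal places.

o_n = [-0.1993, 0.0187, 0.6400]
J₁: ẑ×o_n = [-0.0187, -0.1993, 0.0000], ω = ẑ
J2: z=[0.0000, 0.0000, 1.0000] o=[-0.1057, -0.4580, 0.0900] → [-0.4766, -0.0936, 0.0000, 0.0000, 0.0000, 1.0000]
J3: z=[0.0000, 0.0000, 1.0000] o=[-0.3657, 0.2562, 0.6400] → [0.2376, 0.1663, -0.0000, 0.0000, 0.0000, 1.0000]
V = J·q̇ = [0.2968, 0.1071, 0.0000, 0.0000, 0.0000, -1.2670]

0.2968 0.1071 0.0000 0.0000 0.0000 -1.2670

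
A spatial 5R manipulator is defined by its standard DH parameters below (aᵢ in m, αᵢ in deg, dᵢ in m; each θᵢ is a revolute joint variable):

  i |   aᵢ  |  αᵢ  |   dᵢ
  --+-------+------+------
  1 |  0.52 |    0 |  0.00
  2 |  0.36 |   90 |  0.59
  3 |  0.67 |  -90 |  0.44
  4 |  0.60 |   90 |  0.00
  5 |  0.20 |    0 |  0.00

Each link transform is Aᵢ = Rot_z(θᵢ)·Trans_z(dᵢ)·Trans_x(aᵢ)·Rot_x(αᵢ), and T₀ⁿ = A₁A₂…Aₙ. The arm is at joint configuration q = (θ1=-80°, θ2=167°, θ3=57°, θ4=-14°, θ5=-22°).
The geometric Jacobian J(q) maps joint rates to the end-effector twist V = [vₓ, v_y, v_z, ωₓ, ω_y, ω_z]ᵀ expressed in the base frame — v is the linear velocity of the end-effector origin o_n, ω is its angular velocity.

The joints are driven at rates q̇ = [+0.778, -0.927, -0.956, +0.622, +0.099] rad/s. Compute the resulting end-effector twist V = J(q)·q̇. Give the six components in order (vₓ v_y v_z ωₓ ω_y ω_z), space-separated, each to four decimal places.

0.1617 1.1524 -0.6906 -0.8867 -0.4890 0.1697

o_n = [0.7824, 0.6561, 1.7503]
J₁: ẑ×o_n = [-0.6561, 0.7824, 0.0000], ω = ẑ
J2: z=[0.0000, 0.0000, 1.0000] o=[0.0903, -0.5121, 0.0000] → [-1.1682, 0.6921, 0.0000, 0.0000, 0.0000, 1.0000]
J3: z=[0.9986, -0.0523, 0.0000] o=[0.1091, -0.1526, 0.5900] → [-0.0607, -1.1587, 0.8428, 0.9986, -0.0523, 0.0000]
J4: z=[-0.0439, -0.8375, 0.5446] o=[0.5676, 0.1888, 1.1519] → [-0.7556, 0.1432, 0.1594, -0.0439, -0.8375, 0.5446]
J5: z=[0.9621, -0.1824, -0.2029] o=[0.7292, 0.4978, 1.6402] → [0.0120, -0.1167, 0.1620, 0.9621, -0.1824, -0.2029]
V = J·q̇ = [0.1617, 1.1524, -0.6906, -0.8867, -0.4890, 0.1697]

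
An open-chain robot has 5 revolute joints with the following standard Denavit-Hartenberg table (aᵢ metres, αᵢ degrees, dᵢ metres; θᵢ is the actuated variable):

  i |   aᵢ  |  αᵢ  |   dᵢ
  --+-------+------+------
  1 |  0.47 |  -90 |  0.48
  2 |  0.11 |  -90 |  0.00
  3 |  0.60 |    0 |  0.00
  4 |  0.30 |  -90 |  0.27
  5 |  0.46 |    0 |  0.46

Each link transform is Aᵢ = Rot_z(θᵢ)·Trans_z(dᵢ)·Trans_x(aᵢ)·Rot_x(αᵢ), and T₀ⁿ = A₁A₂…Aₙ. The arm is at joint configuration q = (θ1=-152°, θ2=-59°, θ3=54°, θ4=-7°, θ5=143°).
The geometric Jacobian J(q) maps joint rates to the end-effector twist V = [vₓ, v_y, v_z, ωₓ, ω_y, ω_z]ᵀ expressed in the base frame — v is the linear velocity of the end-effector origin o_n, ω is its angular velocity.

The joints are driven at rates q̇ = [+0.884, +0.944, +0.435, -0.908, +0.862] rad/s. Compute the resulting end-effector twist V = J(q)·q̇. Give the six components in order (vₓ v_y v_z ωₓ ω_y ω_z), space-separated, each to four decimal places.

o_n = [-0.7984, 0.4248, 0.5524]
J₁: ẑ×o_n = [-0.4248, -0.7984, 0.0000], ω = ẑ
J2: z=[0.4695, -0.8829, 0.0000] o=[-0.4150, -0.2207, 0.4800] → [-0.0639, -0.0340, -0.0355, 0.4695, -0.8829, 0.0000]
J3: z=[-0.7568, -0.4024, -0.5150] o=[-0.4650, -0.2472, 0.5743] → [0.3549, 0.1551, -0.6428, -0.7568, -0.4024, -0.5150]
J4: z=[-0.7568, -0.4024, -0.5150] o=[-0.8533, 0.0961, 0.8766] → [0.2998, -0.2737, -0.2267, -0.7568, -0.4024, -0.5150]
J5: z=[0.0124, 0.7790, -0.6269] o=[-1.2537, 0.1317, 0.9129] → [-0.0971, -0.2810, -0.3510, 0.0124, 0.7790, -0.6269]
V = J·q̇ = [-0.6373, -0.6640, -0.4099, 0.8119, 0.0283, 0.5872]

-0.6373 -0.6640 -0.4099 0.8119 0.0283 0.5872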